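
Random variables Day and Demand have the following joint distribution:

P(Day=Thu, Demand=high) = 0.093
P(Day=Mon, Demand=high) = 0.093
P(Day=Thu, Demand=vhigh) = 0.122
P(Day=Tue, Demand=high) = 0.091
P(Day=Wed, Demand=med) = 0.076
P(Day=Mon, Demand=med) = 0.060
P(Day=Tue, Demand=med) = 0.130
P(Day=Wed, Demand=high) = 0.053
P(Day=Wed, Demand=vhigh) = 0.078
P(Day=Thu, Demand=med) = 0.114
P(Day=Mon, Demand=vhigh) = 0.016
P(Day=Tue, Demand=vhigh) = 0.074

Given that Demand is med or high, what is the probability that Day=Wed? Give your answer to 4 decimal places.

P(Demand=med) = 0.060 + 0.130 + 0.076 + 0.114 = 0.380.
P(Demand=high) = 0.093 + 0.091 + 0.053 + 0.093 = 0.330.
P(Demand ∈ {med, high}) = 0.380 + 0.330 = 0.710; P(Day=Wed, Demand ∈ {med, high}) = 0.076 + 0.053 = 0.129.
P(Day=Wed | Demand ∈ {med, high}) = 0.129/0.710 = 0.1817.

0.1817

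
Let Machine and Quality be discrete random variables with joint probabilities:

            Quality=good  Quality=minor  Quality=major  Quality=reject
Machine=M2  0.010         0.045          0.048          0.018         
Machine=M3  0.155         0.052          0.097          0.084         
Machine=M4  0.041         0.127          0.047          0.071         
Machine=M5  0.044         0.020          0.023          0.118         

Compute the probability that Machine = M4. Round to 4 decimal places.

0.2860

P(Machine=M4) = 0.041 + 0.127 + 0.047 + 0.071 = 0.286.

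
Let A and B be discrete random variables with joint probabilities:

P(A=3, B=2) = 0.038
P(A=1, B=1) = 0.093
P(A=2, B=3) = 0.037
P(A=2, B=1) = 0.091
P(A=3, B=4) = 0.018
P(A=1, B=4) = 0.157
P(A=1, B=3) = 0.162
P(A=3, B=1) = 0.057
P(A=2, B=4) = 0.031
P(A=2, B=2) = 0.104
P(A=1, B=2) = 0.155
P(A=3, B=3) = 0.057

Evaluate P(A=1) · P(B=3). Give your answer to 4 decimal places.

0.1452

P(A=1) = 0.093 + 0.155 + 0.162 + 0.157 = 0.567.
P(B=3) = 0.162 + 0.037 + 0.057 = 0.256.
Product: 0.567 × 0.256 = 0.1452.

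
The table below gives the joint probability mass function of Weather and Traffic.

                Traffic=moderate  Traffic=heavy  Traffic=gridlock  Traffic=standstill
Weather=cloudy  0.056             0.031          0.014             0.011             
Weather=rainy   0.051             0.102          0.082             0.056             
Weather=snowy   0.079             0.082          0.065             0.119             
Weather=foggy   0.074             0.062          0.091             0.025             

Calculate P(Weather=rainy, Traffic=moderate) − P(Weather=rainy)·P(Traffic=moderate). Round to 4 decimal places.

-0.0247

P(Weather=rainy) = 0.051 + 0.102 + 0.082 + 0.056 = 0.291.
P(Traffic=moderate) = 0.056 + 0.051 + 0.079 + 0.074 = 0.260.
P(Weather=rainy, Traffic=moderate) − P(Weather=rainy)P(Traffic=moderate) = 0.051 − 0.291×0.260 = -0.0247.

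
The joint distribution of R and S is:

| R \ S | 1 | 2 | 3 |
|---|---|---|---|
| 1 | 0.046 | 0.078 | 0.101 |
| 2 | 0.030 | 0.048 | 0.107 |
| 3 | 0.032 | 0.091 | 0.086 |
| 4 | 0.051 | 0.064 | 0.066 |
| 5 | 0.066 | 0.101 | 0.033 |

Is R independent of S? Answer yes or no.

P(R=5) = 0.200 and P(S=3) = 0.393, so their product is 0.07860, but P(R=5, S=3) = 0.033. Since these differ, R and S are not independent.

no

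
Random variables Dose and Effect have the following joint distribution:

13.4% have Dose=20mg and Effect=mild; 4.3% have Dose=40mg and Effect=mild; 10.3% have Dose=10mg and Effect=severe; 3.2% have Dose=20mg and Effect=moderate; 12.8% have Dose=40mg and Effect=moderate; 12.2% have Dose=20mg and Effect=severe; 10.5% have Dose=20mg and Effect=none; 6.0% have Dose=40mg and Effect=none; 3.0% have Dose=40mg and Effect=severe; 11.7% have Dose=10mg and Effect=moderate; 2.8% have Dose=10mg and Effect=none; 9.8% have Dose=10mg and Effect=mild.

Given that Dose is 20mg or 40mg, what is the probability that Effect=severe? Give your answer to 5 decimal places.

0.23242

P(Dose=20mg) = 0.105 + 0.134 + 0.032 + 0.122 = 0.393.
P(Dose=40mg) = 0.060 + 0.043 + 0.128 + 0.030 = 0.261.
P(Dose ∈ {20mg, 40mg}) = 0.393 + 0.261 = 0.654; P(Effect=severe, Dose ∈ {20mg, 40mg}) = 0.122 + 0.030 = 0.152.
P(Effect=severe | Dose ∈ {20mg, 40mg}) = 0.152/0.654 = 0.23242.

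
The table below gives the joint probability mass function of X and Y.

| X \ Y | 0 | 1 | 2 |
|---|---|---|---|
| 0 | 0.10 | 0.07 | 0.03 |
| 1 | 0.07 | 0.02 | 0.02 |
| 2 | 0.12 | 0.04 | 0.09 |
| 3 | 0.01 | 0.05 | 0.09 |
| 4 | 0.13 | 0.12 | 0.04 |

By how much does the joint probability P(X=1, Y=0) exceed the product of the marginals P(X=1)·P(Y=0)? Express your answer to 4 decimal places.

P(X=1) = 0.07 + 0.02 + 0.02 = 0.11.
P(Y=0) = 0.10 + 0.07 + 0.12 + 0.01 + 0.13 = 0.43.
P(X=1, Y=0) − P(X=1)P(Y=0) = 0.07 − 0.11×0.43 = 0.0227.

0.0227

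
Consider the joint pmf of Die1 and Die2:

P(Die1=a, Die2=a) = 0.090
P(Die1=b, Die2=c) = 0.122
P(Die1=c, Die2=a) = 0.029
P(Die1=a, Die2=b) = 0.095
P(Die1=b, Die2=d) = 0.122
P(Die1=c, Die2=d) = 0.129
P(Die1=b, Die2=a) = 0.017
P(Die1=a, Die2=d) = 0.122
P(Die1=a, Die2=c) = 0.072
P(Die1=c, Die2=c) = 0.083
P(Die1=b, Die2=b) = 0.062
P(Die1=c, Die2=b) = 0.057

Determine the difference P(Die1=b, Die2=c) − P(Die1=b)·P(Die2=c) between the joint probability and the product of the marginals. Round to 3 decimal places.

P(Die1=b) = 0.017 + 0.062 + 0.122 + 0.122 = 0.323.
P(Die2=c) = 0.072 + 0.122 + 0.083 = 0.277.
P(Die1=b, Die2=c) − P(Die1=b)P(Die2=c) = 0.122 − 0.323×0.277 = 0.033.

0.033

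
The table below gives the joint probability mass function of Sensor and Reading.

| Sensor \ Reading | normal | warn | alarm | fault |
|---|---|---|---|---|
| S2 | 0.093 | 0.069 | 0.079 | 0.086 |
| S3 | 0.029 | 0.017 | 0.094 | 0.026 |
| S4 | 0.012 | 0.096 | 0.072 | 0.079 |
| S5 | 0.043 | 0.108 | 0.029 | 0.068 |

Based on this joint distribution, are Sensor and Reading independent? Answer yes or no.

P(Sensor=S3) = 0.166 and P(Reading=alarm) = 0.274, so their product is 0.04548, but P(Sensor=S3, Reading=alarm) = 0.094. Since these differ, Sensor and Reading are not independent.

no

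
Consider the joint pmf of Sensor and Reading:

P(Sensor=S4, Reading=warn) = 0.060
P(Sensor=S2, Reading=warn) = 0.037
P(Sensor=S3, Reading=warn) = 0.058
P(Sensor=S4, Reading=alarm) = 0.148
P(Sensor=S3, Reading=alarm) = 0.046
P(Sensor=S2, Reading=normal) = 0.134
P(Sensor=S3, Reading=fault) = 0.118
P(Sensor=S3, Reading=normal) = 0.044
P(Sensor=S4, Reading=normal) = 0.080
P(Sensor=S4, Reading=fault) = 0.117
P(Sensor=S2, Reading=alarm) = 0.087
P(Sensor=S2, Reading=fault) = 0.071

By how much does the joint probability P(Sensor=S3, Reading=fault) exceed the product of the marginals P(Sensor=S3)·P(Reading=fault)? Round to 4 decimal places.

P(Sensor=S3) = 0.044 + 0.058 + 0.046 + 0.118 = 0.266.
P(Reading=fault) = 0.071 + 0.118 + 0.117 = 0.306.
P(Sensor=S3, Reading=fault) − P(Sensor=S3)P(Reading=fault) = 0.118 − 0.266×0.306 = 0.0366.

0.0366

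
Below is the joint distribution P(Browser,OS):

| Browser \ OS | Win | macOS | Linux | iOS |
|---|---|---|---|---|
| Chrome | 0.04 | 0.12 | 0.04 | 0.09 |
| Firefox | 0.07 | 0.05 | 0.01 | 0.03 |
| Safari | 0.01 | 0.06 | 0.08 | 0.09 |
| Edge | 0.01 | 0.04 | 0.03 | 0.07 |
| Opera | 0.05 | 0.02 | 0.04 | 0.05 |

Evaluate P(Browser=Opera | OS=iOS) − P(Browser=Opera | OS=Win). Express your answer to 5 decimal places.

-0.12626

P(OS=iOS) = 0.09 + 0.03 + 0.09 + 0.07 + 0.05 = 0.33; P(Browser=Opera | OS=iOS) = 0.05/0.33 = 0.151515.
P(OS=Win) = 0.04 + 0.07 + 0.01 + 0.01 + 0.05 = 0.18; P(Browser=Opera | OS=Win) = 0.05/0.18 = 0.277778.
Difference = -0.12626.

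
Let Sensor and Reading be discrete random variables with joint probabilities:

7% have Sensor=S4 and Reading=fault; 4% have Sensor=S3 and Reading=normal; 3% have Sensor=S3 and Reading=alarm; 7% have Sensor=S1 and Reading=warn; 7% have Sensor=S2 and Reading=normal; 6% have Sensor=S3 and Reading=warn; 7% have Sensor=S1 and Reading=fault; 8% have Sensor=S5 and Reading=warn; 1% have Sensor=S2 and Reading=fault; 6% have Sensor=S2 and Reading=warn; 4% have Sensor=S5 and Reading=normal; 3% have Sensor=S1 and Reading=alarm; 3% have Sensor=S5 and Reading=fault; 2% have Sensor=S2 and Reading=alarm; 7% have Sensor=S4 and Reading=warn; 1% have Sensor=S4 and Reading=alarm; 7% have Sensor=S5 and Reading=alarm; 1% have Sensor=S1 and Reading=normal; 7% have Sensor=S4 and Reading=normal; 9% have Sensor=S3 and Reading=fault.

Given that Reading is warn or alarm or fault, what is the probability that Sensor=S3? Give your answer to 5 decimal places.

0.23377

P(Reading=warn) = 0.07 + 0.06 + 0.06 + 0.07 + 0.08 = 0.34.
P(Reading=alarm) = 0.03 + 0.02 + 0.03 + 0.01 + 0.07 = 0.16.
P(Reading=fault) = 0.07 + 0.01 + 0.09 + 0.07 + 0.03 = 0.27.
P(Reading ∈ {warn, alarm, fault}) = 0.34 + 0.16 + 0.27 = 0.77; P(Sensor=S3, Reading ∈ {warn, alarm, fault}) = 0.06 + 0.03 + 0.09 = 0.18.
P(Sensor=S3 | Reading ∈ {warn, alarm, fault}) = 0.18/0.77 = 0.23377.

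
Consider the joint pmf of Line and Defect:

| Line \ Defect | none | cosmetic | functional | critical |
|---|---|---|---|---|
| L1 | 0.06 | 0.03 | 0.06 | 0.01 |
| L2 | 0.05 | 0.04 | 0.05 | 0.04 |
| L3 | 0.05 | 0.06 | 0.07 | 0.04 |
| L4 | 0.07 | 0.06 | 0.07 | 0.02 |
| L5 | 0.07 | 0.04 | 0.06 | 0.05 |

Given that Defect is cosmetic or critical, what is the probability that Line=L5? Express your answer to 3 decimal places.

0.231

P(Defect=cosmetic) = 0.03 + 0.04 + 0.06 + 0.06 + 0.04 = 0.23.
P(Defect=critical) = 0.01 + 0.04 + 0.04 + 0.02 + 0.05 = 0.16.
P(Defect ∈ {cosmetic, critical}) = 0.23 + 0.16 = 0.39; P(Line=L5, Defect ∈ {cosmetic, critical}) = 0.04 + 0.05 = 0.09.
P(Line=L5 | Defect ∈ {cosmetic, critical}) = 0.09/0.39 = 0.231.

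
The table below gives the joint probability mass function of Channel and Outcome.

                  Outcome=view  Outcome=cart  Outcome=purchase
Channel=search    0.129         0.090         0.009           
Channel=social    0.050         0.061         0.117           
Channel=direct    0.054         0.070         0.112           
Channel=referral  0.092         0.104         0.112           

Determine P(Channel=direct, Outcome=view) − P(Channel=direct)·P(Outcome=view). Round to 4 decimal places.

-0.0227

P(Channel=direct) = 0.054 + 0.070 + 0.112 = 0.236.
P(Outcome=view) = 0.129 + 0.050 + 0.054 + 0.092 = 0.325.
P(Channel=direct, Outcome=view) − P(Channel=direct)P(Outcome=view) = 0.054 − 0.236×0.325 = -0.0227.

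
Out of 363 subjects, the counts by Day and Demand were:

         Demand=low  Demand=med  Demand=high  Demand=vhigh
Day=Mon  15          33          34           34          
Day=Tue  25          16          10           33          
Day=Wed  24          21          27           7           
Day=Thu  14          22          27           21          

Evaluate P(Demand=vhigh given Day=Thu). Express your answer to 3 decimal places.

0.250

Total with Day=Thu: 14 + 22 + 27 + 21 = 84.
P(Demand=vhigh | Day=Thu) = 21/84 = 0.250.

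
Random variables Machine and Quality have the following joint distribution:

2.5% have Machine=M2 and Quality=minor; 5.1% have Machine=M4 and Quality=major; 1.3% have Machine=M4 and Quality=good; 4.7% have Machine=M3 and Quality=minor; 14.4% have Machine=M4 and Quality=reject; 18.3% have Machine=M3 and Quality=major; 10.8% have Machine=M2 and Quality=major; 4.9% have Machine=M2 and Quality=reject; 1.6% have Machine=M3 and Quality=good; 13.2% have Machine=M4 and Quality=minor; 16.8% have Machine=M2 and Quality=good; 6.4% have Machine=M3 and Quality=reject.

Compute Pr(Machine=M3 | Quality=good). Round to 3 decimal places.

P(Quality=good) = 0.168 + 0.016 + 0.013 = 0.197.
P(Machine=M3 | Quality=good) = 0.016/0.197 = 0.081.

0.081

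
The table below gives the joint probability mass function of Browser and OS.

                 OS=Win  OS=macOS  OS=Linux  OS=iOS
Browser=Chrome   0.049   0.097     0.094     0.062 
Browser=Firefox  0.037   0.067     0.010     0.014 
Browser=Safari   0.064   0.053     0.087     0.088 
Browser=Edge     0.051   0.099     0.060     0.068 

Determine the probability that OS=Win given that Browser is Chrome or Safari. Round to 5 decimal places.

0.19024

P(Browser=Chrome) = 0.049 + 0.097 + 0.094 + 0.062 = 0.302.
P(Browser=Safari) = 0.064 + 0.053 + 0.087 + 0.088 = 0.292.
P(Browser ∈ {Chrome, Safari}) = 0.302 + 0.292 = 0.594; P(OS=Win, Browser ∈ {Chrome, Safari}) = 0.049 + 0.064 = 0.113.
P(OS=Win | Browser ∈ {Chrome, Safari}) = 0.113/0.594 = 0.19024.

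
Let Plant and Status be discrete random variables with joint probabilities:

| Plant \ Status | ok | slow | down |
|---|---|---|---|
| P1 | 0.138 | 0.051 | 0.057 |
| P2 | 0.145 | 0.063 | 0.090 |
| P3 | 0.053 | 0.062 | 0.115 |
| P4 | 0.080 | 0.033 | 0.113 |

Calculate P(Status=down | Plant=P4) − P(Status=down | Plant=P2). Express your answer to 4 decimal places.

P(Plant=P4) = 0.080 + 0.033 + 0.113 = 0.226; P(Status=down | Plant=P4) = 0.113/0.226 = 0.50000.
P(Plant=P2) = 0.145 + 0.063 + 0.090 = 0.298; P(Status=down | Plant=P2) = 0.090/0.298 = 0.30201.
Difference = 0.1980.

0.1980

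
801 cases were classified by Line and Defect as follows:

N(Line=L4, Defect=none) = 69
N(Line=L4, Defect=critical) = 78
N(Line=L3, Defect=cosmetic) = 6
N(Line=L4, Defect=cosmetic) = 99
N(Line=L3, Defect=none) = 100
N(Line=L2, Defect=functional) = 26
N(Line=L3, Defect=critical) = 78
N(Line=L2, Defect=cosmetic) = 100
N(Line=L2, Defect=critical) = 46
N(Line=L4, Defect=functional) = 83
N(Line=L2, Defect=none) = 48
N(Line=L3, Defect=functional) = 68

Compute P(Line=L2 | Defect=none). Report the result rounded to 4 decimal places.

Total with Defect=none: 48 + 100 + 69 = 217.
P(Line=L2 | Defect=none) = 48/217 = 0.2212.

0.2212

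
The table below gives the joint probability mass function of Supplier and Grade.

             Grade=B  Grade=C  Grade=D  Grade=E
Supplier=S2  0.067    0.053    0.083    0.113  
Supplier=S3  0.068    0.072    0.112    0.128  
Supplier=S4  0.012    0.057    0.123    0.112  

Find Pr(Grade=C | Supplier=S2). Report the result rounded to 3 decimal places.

0.168

P(Supplier=S2) = 0.067 + 0.053 + 0.083 + 0.113 = 0.316.
P(Grade=C | Supplier=S2) = 0.053/0.316 = 0.168.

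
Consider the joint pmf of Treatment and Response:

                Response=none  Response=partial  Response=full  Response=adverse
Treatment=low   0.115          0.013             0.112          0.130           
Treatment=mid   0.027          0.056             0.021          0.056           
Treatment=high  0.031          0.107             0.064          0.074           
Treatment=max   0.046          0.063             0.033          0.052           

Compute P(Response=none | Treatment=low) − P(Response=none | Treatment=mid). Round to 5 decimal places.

0.14206

P(Treatment=low) = 0.115 + 0.013 + 0.112 + 0.130 = 0.370; P(Response=none | Treatment=low) = 0.115/0.370 = 0.310811.
P(Treatment=mid) = 0.027 + 0.056 + 0.021 + 0.056 = 0.160; P(Response=none | Treatment=mid) = 0.027/0.160 = 0.168750.
Difference = 0.14206.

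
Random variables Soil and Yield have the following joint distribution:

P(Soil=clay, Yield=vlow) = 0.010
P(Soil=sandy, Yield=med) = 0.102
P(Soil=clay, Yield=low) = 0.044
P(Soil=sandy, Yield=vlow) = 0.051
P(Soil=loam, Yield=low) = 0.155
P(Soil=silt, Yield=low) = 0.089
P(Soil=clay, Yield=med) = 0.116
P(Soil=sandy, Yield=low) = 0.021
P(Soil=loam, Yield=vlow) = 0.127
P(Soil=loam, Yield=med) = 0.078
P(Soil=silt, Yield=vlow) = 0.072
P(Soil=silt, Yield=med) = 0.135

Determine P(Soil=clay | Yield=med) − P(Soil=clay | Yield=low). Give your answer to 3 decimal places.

P(Yield=med) = 0.102 + 0.078 + 0.116 + 0.135 = 0.431; P(Soil=clay | Yield=med) = 0.116/0.431 = 0.2691.
P(Yield=low) = 0.021 + 0.155 + 0.044 + 0.089 = 0.309; P(Soil=clay | Yield=low) = 0.044/0.309 = 0.1424.
Difference = 0.127.

0.127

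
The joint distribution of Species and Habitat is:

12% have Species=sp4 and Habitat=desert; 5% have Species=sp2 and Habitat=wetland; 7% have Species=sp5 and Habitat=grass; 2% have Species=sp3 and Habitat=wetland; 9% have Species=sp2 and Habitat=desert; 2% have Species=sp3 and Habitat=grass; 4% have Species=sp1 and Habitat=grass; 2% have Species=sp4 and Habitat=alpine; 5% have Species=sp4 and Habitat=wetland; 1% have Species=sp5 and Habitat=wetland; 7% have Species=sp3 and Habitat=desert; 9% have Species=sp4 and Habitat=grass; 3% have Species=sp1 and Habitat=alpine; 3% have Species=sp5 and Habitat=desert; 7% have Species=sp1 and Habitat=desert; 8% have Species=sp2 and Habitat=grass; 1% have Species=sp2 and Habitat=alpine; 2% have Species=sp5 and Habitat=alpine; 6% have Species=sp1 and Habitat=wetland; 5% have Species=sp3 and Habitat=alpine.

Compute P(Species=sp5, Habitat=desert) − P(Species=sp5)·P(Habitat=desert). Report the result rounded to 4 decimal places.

P(Species=sp5) = 0.07 + 0.01 + 0.03 + 0.02 = 0.13.
P(Habitat=desert) = 0.07 + 0.09 + 0.07 + 0.12 + 0.03 = 0.38.
P(Species=sp5, Habitat=desert) − P(Species=sp5)P(Habitat=desert) = 0.03 − 0.13×0.38 = -0.0194.

-0.0194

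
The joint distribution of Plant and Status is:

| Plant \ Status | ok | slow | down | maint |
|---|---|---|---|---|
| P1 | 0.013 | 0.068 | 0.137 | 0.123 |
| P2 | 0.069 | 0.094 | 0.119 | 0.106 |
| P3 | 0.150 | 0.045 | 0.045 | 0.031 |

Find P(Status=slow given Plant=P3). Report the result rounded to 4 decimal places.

P(Plant=P3) = 0.150 + 0.045 + 0.045 + 0.031 = 0.271.
P(Status=slow | Plant=P3) = 0.045/0.271 = 0.1661.

0.1661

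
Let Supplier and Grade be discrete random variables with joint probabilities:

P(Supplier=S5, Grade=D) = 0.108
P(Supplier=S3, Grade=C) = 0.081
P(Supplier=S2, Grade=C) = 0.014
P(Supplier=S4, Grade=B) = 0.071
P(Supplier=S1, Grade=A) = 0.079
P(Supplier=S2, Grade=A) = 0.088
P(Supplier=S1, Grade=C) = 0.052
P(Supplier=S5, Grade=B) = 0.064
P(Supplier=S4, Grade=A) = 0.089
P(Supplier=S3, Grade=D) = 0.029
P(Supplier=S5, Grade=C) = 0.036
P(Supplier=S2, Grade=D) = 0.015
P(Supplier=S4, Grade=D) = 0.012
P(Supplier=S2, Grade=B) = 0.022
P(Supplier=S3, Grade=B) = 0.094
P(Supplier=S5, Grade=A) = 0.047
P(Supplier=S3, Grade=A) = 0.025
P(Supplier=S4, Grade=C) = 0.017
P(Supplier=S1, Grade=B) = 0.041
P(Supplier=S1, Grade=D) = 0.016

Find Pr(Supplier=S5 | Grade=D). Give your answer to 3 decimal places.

0.600

P(Grade=D) = 0.016 + 0.015 + 0.029 + 0.012 + 0.108 = 0.180.
P(Supplier=S5 | Grade=D) = 0.108/0.180 = 0.600.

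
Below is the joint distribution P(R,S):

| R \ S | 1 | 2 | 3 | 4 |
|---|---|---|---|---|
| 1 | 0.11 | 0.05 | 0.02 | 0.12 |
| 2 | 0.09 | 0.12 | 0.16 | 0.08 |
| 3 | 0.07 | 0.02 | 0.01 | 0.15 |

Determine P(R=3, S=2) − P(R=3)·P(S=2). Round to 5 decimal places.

P(R=3) = 0.07 + 0.02 + 0.01 + 0.15 = 0.25.
P(S=2) = 0.05 + 0.12 + 0.02 = 0.19.
P(R=3, S=2) − P(R=3)P(S=2) = 0.02 − 0.25×0.19 = -0.02750.

-0.02750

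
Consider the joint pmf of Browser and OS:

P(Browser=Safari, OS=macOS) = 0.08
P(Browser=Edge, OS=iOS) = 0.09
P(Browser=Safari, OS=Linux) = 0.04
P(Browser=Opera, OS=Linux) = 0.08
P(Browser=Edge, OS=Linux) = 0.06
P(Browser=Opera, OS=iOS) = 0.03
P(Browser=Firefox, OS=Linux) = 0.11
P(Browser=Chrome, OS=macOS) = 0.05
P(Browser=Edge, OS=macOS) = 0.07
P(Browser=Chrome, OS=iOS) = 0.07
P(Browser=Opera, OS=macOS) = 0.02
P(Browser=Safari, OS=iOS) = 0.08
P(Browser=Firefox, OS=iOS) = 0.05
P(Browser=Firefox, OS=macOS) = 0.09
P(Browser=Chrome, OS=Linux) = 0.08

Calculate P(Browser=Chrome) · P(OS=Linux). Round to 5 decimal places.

P(Browser=Chrome) = 0.05 + 0.08 + 0.07 = 0.20.
P(OS=Linux) = 0.08 + 0.11 + 0.04 + 0.06 + 0.08 = 0.37.
Product: 0.20 × 0.37 = 0.07400.

0.07400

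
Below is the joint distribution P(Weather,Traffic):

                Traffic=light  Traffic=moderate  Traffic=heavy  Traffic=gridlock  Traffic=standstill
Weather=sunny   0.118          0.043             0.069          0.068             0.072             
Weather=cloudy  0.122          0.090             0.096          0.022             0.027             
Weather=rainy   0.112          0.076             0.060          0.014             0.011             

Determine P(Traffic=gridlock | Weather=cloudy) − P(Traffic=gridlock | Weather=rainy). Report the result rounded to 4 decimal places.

0.0103

P(Weather=cloudy) = 0.122 + 0.090 + 0.096 + 0.022 + 0.027 = 0.357; P(Traffic=gridlock | Weather=cloudy) = 0.022/0.357 = 0.06162.
P(Weather=rainy) = 0.112 + 0.076 + 0.060 + 0.014 + 0.011 = 0.273; P(Traffic=gridlock | Weather=rainy) = 0.014/0.273 = 0.05128.
Difference = 0.0103.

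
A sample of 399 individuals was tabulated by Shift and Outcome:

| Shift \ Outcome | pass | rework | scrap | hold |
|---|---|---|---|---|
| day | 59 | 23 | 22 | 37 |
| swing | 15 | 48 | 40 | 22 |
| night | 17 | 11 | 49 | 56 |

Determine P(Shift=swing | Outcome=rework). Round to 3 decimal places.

Total with Outcome=rework: 23 + 48 + 11 = 82.
P(Shift=swing | Outcome=rework) = 48/82 = 0.585.

0.585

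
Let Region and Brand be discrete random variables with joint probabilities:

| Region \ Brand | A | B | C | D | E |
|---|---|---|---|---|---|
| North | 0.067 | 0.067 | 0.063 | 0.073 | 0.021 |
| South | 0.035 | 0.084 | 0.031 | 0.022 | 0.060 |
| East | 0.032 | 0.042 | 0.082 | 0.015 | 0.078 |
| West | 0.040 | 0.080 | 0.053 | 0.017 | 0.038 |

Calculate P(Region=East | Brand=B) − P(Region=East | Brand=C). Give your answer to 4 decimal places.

P(Brand=B) = 0.067 + 0.084 + 0.042 + 0.080 = 0.273; P(Region=East | Brand=B) = 0.042/0.273 = 0.15385.
P(Brand=C) = 0.063 + 0.031 + 0.082 + 0.053 = 0.229; P(Region=East | Brand=C) = 0.082/0.229 = 0.35808.
Difference = -0.2042.

-0.2042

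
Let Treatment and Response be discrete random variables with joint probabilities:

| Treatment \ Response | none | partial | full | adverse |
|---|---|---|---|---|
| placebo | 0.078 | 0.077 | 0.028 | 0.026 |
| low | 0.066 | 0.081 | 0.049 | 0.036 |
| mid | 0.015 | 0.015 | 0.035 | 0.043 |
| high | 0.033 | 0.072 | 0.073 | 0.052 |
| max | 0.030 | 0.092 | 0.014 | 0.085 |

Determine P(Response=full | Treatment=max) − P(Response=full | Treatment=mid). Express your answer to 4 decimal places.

-0.2607

P(Treatment=max) = 0.030 + 0.092 + 0.014 + 0.085 = 0.221; P(Response=full | Treatment=max) = 0.014/0.221 = 0.06335.
P(Treatment=mid) = 0.015 + 0.015 + 0.035 + 0.043 = 0.108; P(Response=full | Treatment=mid) = 0.035/0.108 = 0.32407.
Difference = -0.2607.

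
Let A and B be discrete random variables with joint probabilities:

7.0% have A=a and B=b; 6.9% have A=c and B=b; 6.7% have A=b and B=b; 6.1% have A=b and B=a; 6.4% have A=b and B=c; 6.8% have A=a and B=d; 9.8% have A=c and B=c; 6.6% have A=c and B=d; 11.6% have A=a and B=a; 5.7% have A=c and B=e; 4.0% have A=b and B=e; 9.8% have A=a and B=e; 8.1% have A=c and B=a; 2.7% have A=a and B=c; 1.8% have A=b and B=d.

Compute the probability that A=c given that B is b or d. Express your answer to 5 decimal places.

P(B=b) = 0.070 + 0.067 + 0.069 = 0.206.
P(B=d) = 0.068 + 0.018 + 0.066 = 0.152.
P(B ∈ {b, d}) = 0.206 + 0.152 = 0.358; P(A=c, B ∈ {b, d}) = 0.069 + 0.066 = 0.135.
P(A=c | B ∈ {b, d}) = 0.135/0.358 = 0.37709.

0.37709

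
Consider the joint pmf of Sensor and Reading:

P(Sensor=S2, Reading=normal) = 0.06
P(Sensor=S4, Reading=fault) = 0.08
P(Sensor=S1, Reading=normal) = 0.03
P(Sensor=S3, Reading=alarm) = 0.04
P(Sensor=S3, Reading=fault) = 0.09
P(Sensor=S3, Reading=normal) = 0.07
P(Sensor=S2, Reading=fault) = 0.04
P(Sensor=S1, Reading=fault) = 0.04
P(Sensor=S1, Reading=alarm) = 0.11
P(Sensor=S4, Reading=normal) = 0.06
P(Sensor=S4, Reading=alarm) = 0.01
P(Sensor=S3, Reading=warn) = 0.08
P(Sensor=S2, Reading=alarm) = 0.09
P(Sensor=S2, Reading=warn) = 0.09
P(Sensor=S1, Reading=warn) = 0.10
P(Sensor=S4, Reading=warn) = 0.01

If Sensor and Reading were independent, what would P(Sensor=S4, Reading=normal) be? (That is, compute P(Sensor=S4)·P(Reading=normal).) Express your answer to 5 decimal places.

P(Sensor=S4) = 0.06 + 0.01 + 0.01 + 0.08 = 0.16.
P(Reading=normal) = 0.03 + 0.06 + 0.07 + 0.06 = 0.22.
Product: 0.16 × 0.22 = 0.03520.

0.03520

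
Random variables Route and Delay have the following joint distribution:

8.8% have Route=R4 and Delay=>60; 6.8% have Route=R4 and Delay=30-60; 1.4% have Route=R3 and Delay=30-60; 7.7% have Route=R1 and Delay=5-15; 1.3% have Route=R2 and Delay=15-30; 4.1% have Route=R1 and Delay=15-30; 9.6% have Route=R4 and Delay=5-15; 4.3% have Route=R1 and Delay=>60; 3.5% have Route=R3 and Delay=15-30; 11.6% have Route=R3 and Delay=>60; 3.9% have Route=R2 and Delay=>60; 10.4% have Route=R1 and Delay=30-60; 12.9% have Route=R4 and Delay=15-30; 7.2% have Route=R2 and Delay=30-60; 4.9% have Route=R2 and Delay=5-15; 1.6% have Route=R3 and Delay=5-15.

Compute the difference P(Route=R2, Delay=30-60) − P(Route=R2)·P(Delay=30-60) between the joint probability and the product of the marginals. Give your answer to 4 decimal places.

P(Route=R2) = 0.049 + 0.013 + 0.072 + 0.039 = 0.173.
P(Delay=30-60) = 0.104 + 0.072 + 0.014 + 0.068 = 0.258.
P(Route=R2, Delay=30-60) − P(Route=R2)P(Delay=30-60) = 0.072 − 0.173×0.258 = 0.0274.

0.0274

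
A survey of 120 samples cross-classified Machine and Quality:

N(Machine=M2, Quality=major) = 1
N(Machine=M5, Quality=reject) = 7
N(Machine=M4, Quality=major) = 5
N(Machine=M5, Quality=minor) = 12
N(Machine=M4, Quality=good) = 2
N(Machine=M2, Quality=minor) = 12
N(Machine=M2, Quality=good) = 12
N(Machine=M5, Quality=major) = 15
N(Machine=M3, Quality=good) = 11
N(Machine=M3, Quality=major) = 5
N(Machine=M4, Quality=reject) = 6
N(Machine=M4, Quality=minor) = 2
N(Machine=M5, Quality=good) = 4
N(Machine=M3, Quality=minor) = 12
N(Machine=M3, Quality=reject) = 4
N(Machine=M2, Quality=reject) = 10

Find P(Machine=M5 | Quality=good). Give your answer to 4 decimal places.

0.1379

Total with Quality=good: 12 + 11 + 2 + 4 = 29.
P(Machine=M5 | Quality=good) = 4/29 = 0.1379.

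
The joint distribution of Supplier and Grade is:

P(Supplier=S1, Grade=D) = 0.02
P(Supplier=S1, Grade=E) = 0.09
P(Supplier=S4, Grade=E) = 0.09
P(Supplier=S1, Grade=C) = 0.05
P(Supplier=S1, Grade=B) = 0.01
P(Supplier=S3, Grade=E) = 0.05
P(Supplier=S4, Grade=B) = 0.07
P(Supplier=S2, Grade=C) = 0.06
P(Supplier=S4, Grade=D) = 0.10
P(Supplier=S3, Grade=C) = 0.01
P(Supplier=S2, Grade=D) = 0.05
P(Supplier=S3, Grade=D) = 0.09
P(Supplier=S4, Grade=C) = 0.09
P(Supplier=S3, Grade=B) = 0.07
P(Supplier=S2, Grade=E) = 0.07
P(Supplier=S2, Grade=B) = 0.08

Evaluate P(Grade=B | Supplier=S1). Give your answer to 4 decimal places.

0.0588

P(Supplier=S1) = 0.01 + 0.05 + 0.02 + 0.09 = 0.17.
P(Grade=B | Supplier=S1) = 0.01/0.17 = 0.0588.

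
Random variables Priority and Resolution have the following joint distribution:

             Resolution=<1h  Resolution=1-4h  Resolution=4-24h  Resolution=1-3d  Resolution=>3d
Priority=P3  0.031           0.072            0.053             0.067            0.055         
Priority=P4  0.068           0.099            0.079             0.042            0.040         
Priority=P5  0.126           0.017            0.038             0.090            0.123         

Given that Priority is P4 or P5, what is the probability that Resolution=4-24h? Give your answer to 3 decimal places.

0.162

P(Priority=P4) = 0.068 + 0.099 + 0.079 + 0.042 + 0.040 = 0.328.
P(Priority=P5) = 0.126 + 0.017 + 0.038 + 0.090 + 0.123 = 0.394.
P(Priority ∈ {P4, P5}) = 0.328 + 0.394 = 0.722; P(Resolution=4-24h, Priority ∈ {P4, P5}) = 0.079 + 0.038 = 0.117.
P(Resolution=4-24h | Priority ∈ {P4, P5}) = 0.117/0.722 = 0.162.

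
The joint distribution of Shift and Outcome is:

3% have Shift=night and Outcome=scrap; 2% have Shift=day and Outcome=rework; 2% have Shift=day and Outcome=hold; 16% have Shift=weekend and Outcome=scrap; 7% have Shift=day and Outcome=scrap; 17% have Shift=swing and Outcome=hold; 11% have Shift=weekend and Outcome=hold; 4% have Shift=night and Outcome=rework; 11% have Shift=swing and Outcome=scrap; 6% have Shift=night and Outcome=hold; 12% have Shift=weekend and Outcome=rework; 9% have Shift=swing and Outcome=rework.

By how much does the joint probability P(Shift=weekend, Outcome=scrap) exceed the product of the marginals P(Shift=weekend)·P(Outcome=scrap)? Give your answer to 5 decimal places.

0.01570

P(Shift=weekend) = 0.12 + 0.16 + 0.11 = 0.39.
P(Outcome=scrap) = 0.07 + 0.11 + 0.03 + 0.16 = 0.37.
P(Shift=weekend, Outcome=scrap) − P(Shift=weekend)P(Outcome=scrap) = 0.16 − 0.39×0.37 = 0.01570.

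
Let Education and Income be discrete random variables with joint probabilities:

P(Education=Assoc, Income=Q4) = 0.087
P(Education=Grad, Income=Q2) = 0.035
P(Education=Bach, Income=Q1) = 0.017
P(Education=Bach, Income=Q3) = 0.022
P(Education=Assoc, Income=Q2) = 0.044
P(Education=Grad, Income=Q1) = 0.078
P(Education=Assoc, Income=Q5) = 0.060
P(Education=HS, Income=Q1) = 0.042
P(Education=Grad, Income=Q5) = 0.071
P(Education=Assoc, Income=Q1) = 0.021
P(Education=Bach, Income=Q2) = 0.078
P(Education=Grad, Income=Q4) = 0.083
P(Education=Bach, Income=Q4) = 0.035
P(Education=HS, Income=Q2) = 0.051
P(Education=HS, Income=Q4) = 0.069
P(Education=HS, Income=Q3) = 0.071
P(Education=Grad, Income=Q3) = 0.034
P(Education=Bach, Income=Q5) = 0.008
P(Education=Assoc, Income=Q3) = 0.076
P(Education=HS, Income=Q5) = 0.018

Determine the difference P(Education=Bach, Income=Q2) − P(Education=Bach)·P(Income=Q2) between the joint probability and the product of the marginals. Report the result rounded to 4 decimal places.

P(Education=Bach) = 0.017 + 0.078 + 0.022 + 0.035 + 0.008 = 0.160.
P(Income=Q2) = 0.051 + 0.044 + 0.078 + 0.035 = 0.208.
P(Education=Bach, Income=Q2) − P(Education=Bach)P(Income=Q2) = 0.078 − 0.160×0.208 = 0.0447.

0.0447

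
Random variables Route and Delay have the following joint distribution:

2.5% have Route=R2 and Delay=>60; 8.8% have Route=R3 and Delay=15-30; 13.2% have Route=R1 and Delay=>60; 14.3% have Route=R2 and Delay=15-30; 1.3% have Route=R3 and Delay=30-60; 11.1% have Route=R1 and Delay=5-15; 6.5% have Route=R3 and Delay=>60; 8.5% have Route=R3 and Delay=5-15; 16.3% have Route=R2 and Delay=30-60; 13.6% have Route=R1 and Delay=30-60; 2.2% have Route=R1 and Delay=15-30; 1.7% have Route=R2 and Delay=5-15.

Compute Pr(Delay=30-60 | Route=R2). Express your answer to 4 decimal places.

P(Route=R2) = 0.017 + 0.143 + 0.163 + 0.025 = 0.348.
P(Delay=30-60 | Route=R2) = 0.163/0.348 = 0.4684.

0.4684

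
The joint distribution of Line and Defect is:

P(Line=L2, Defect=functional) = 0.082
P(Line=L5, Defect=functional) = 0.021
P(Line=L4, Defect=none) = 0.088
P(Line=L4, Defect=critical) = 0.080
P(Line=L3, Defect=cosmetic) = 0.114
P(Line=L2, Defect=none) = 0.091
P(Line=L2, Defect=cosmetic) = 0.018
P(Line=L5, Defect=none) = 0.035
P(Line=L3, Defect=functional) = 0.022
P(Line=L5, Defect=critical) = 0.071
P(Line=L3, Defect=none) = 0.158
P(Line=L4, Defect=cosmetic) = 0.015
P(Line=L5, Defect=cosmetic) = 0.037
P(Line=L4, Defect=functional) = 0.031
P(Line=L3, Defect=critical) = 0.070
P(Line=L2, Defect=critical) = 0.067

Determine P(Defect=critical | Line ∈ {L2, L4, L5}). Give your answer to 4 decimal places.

P(Line=L2) = 0.091 + 0.018 + 0.082 + 0.067 = 0.258.
P(Line=L4) = 0.088 + 0.015 + 0.031 + 0.080 = 0.214.
P(Line=L5) = 0.035 + 0.037 + 0.021 + 0.071 = 0.164.
P(Line ∈ {L2, L4, L5}) = 0.258 + 0.214 + 0.164 = 0.636; P(Defect=critical, Line ∈ {L2, L4, L5}) = 0.067 + 0.080 + 0.071 = 0.218.
P(Defect=critical | Line ∈ {L2, L4, L5}) = 0.218/0.636 = 0.3428.

0.3428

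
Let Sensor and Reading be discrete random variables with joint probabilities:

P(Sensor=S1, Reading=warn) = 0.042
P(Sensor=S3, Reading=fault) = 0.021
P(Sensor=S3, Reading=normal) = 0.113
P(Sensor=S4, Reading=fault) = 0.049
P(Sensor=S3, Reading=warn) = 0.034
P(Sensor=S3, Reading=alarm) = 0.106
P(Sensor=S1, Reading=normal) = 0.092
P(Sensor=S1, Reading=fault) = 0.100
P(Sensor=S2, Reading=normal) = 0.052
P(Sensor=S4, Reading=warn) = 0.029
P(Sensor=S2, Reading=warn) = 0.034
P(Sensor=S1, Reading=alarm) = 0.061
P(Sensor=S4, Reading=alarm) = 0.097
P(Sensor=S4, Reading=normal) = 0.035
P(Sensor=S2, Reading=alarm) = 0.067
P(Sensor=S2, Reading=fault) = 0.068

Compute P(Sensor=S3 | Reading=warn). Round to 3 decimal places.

0.245

P(Reading=warn) = 0.042 + 0.034 + 0.034 + 0.029 = 0.139.
P(Sensor=S3 | Reading=warn) = 0.034/0.139 = 0.245.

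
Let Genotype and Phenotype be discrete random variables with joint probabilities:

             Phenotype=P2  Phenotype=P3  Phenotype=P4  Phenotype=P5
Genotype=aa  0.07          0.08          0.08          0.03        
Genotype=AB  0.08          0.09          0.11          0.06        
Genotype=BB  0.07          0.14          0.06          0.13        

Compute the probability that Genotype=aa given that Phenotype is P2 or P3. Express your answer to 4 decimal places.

P(Phenotype=P2) = 0.07 + 0.08 + 0.07 = 0.22.
P(Phenotype=P3) = 0.08 + 0.09 + 0.14 = 0.31.
P(Phenotype ∈ {P2, P3}) = 0.22 + 0.31 = 0.53; P(Genotype=aa, Phenotype ∈ {P2, P3}) = 0.07 + 0.08 = 0.15.
P(Genotype=aa | Phenotype ∈ {P2, P3}) = 0.15/0.53 = 0.2830.

0.2830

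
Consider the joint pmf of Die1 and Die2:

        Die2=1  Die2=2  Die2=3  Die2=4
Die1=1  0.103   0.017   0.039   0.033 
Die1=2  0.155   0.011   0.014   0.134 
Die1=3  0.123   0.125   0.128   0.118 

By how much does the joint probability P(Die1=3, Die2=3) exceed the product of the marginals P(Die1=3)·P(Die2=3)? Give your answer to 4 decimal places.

0.0386

P(Die1=3) = 0.123 + 0.125 + 0.128 + 0.118 = 0.494.
P(Die2=3) = 0.039 + 0.014 + 0.128 = 0.181.
P(Die1=3, Die2=3) − P(Die1=3)P(Die2=3) = 0.128 − 0.494×0.181 = 0.0386.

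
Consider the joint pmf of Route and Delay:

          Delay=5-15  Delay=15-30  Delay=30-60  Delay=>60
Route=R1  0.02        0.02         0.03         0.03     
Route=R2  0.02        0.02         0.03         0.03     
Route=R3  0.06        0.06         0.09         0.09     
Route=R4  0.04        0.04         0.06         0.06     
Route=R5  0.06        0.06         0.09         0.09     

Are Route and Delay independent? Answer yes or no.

yes

Every cell satisfies P(Route,Delay) = P(Route)·P(Delay). For instance P(Route=R1) = 0.10, P(Delay=30-60) = 0.30, and 0.10×0.30 = 0.03 matches the joint entry. So Route and Delay are independent.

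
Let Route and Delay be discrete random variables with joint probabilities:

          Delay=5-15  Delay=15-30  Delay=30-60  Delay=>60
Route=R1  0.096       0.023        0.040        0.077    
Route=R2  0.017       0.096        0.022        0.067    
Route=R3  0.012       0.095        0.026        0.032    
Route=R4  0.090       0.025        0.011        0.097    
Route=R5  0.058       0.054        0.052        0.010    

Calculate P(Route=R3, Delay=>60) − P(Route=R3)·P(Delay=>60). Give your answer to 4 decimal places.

-0.0147

P(Route=R3) = 0.012 + 0.095 + 0.026 + 0.032 = 0.165.
P(Delay=>60) = 0.077 + 0.067 + 0.032 + 0.097 + 0.010 = 0.283.
P(Route=R3, Delay=>60) − P(Route=R3)P(Delay=>60) = 0.032 − 0.165×0.283 = -0.0147.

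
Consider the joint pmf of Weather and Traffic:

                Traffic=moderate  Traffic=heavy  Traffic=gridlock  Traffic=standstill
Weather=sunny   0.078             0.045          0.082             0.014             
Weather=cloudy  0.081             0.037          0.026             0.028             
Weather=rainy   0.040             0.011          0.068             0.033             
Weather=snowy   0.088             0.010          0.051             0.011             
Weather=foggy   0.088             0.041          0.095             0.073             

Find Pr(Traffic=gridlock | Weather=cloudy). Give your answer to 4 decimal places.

P(Weather=cloudy) = 0.081 + 0.037 + 0.026 + 0.028 = 0.172.
P(Traffic=gridlock | Weather=cloudy) = 0.026/0.172 = 0.1512.

0.1512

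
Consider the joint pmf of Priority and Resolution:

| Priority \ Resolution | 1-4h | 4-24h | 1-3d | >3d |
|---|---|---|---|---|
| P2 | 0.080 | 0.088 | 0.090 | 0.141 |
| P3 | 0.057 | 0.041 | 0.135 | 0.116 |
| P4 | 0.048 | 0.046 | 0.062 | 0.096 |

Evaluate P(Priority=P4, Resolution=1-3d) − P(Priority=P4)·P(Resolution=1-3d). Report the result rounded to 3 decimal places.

P(Priority=P4) = 0.048 + 0.046 + 0.062 + 0.096 = 0.252.
P(Resolution=1-3d) = 0.090 + 0.135 + 0.062 = 0.287.
P(Priority=P4, Resolution=1-3d) − P(Priority=P4)P(Resolution=1-3d) = 0.062 − 0.252×0.287 = -0.010.

-0.010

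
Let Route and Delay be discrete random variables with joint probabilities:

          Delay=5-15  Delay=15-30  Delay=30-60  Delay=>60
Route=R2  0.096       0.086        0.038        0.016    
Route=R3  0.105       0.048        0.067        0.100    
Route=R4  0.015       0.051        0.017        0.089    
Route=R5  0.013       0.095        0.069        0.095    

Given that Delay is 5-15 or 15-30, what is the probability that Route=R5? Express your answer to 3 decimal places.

P(Delay=5-15) = 0.096 + 0.105 + 0.015 + 0.013 = 0.229.
P(Delay=15-30) = 0.086 + 0.048 + 0.051 + 0.095 = 0.280.
P(Delay ∈ {5-15, 15-30}) = 0.229 + 0.280 = 0.509; P(Route=R5, Delay ∈ {5-15, 15-30}) = 0.013 + 0.095 = 0.108.
P(Route=R5 | Delay ∈ {5-15, 15-30}) = 0.108/0.509 = 0.212.

0.212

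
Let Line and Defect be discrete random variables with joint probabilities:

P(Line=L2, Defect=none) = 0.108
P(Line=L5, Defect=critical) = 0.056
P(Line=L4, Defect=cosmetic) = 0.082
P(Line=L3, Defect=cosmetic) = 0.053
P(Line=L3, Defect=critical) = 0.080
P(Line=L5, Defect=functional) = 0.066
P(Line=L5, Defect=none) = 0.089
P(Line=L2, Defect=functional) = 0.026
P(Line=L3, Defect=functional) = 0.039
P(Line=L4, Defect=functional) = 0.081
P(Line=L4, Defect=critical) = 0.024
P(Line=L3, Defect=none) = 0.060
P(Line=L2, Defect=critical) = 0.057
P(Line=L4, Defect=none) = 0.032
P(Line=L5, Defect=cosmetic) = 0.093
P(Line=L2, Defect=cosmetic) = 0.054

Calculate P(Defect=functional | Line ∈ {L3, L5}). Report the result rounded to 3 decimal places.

0.196

P(Line=L3) = 0.060 + 0.053 + 0.039 + 0.080 = 0.232.
P(Line=L5) = 0.089 + 0.093 + 0.066 + 0.056 = 0.304.
P(Line ∈ {L3, L5}) = 0.232 + 0.304 = 0.536; P(Defect=functional, Line ∈ {L3, L5}) = 0.039 + 0.066 = 0.105.
P(Defect=functional | Line ∈ {L3, L5}) = 0.105/0.536 = 0.196.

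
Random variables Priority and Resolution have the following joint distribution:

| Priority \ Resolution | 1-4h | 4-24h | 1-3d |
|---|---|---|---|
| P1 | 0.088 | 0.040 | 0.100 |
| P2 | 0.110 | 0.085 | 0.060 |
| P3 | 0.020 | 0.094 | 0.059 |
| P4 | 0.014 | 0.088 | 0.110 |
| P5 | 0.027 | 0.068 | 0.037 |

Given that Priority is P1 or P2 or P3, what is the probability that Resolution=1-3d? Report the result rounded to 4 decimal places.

0.3338

P(Priority=P1) = 0.088 + 0.040 + 0.100 = 0.228.
P(Priority=P2) = 0.110 + 0.085 + 0.060 = 0.255.
P(Priority=P3) = 0.020 + 0.094 + 0.059 = 0.173.
P(Priority ∈ {P1, P2, P3}) = 0.228 + 0.255 + 0.173 = 0.656; P(Resolution=1-3d, Priority ∈ {P1, P2, P3}) = 0.100 + 0.060 + 0.059 = 0.219.
P(Resolution=1-3d | Priority ∈ {P1, P2, P3}) = 0.219/0.656 = 0.3338.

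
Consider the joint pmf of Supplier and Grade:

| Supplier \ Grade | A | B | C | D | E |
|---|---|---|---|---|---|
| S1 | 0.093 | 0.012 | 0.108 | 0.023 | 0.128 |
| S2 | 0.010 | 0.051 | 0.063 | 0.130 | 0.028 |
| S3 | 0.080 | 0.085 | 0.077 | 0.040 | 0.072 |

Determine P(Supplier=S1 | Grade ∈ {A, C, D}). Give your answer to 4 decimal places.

0.3590

P(Grade=A) = 0.093 + 0.010 + 0.080 = 0.183.
P(Grade=C) = 0.108 + 0.063 + 0.077 = 0.248.
P(Grade=D) = 0.023 + 0.130 + 0.040 = 0.193.
P(Grade ∈ {A, C, D}) = 0.183 + 0.248 + 0.193 = 0.624; P(Supplier=S1, Grade ∈ {A, C, D}) = 0.093 + 0.108 + 0.023 = 0.224.
P(Supplier=S1 | Grade ∈ {A, C, D}) = 0.224/0.624 = 0.3590.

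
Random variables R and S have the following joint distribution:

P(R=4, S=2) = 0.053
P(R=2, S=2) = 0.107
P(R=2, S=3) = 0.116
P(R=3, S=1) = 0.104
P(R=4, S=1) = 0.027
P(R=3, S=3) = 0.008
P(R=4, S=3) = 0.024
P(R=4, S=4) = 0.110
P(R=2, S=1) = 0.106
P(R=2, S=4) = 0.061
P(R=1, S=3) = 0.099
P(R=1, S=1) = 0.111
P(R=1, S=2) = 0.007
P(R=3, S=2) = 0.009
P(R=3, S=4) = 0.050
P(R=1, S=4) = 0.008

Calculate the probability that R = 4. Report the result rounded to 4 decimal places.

0.2140

P(R=4) = 0.027 + 0.053 + 0.024 + 0.110 = 0.214.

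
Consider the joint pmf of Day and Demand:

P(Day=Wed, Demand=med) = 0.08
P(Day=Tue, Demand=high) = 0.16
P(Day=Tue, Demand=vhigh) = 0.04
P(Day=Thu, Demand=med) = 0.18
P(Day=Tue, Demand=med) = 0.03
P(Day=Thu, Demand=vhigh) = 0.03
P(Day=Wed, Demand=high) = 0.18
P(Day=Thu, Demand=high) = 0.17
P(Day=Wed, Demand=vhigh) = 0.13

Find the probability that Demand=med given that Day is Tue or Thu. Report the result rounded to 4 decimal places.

0.3443

P(Day=Tue) = 0.03 + 0.16 + 0.04 = 0.23.
P(Day=Thu) = 0.18 + 0.17 + 0.03 = 0.38.
P(Day ∈ {Tue, Thu}) = 0.23 + 0.38 = 0.61; P(Demand=med, Day ∈ {Tue, Thu}) = 0.03 + 0.18 = 0.21.
P(Demand=med | Day ∈ {Tue, Thu}) = 0.21/0.61 = 0.3443.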